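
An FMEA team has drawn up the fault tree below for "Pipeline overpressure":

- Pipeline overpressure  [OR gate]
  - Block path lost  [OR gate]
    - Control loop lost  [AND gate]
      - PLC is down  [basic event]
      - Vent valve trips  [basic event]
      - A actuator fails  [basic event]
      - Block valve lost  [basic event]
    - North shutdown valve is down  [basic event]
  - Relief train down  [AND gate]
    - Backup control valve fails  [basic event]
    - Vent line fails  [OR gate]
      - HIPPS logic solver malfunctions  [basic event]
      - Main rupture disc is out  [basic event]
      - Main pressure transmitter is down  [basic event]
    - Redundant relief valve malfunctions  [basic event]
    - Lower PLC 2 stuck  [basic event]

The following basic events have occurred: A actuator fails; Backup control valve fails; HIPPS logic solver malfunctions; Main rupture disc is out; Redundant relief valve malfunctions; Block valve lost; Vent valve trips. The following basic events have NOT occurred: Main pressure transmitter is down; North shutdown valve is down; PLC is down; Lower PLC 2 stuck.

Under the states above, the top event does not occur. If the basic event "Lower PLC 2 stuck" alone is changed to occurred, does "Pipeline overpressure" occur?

Counterfactual: set "Lower PLC 2 stuck" to occurred.
Control loop lost [AND]: PLC is down=not, Vent valve trips=occurs, A actuator fails=occurs, Block valve lost=occurs → not all inputs occur → does not occur.
Block path lost [OR]: Control loop lost=not, North shutdown valve is down=not → no input occurs → does not occur.
Vent line fails [OR]: HIPPS logic solver malfunctions=occurs, Main rupture disc is out=occurs, Main pressure transmitter is down=not → at least one input occurs → occurs.
Relief train down [AND]: Backup control valve fails=occurs, Vent line fails=occurs, Redundant relief valve malfunctions=occurs, Lower PLC 2 stuck=occurs → all inputs occur → occurs.
Pipeline overpressure [OR]: Block path lost=not, Relief train down=occurs → at least one input occurs → occurs.

Yes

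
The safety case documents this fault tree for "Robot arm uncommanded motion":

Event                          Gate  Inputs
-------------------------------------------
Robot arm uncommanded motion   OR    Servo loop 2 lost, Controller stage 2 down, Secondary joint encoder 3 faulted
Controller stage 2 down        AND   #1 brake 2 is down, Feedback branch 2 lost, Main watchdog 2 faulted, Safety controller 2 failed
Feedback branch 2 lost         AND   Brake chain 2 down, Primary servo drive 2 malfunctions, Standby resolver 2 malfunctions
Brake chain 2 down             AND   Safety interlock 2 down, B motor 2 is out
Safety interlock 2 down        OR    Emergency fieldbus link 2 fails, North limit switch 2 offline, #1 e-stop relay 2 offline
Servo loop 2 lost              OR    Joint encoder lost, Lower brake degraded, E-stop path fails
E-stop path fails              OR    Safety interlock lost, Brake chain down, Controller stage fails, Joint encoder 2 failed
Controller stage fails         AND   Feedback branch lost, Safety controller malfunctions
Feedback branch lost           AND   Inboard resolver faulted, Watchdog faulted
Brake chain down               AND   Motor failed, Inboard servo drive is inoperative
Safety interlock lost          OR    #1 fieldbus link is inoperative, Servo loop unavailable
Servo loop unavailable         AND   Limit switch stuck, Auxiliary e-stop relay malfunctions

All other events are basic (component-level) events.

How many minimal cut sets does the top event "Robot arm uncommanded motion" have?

11

Servo loop unavailable [AND]: one cut set from each child combined → 1 × 1 = 1 cut set(s).
Safety interlock lost [OR]: union of children's cut sets → 2 cut set(s).
Brake chain down [AND]: one cut set from each child combined → 1 × 1 = 1 cut set(s).
Feedback branch lost [AND]: one cut set from each child combined → 1 × 1 = 1 cut set(s).
Controller stage fails [AND]: one cut set from each child combined → 1 × 1 = 1 cut set(s).
E-stop path fails [OR]: union of children's cut sets → 5 cut set(s).
Servo loop 2 lost [OR]: union of children's cut sets → 7 cut set(s).
Safety interlock 2 down [OR]: union of children's cut sets → 3 cut set(s).
Brake chain 2 down [AND]: one cut set from each child combined → 3 × 1 = 3 cut set(s).
Feedback branch 2 lost [AND]: one cut set from each child combined → 3 × 1 × 1 = 3 cut set(s).
Controller stage 2 down [AND]: one cut set from each child combined → 1 × 3 × 1 × 1 = 3 cut set(s).
Robot arm uncommanded motion [OR]: union of children's cut sets → 11 cut set(s).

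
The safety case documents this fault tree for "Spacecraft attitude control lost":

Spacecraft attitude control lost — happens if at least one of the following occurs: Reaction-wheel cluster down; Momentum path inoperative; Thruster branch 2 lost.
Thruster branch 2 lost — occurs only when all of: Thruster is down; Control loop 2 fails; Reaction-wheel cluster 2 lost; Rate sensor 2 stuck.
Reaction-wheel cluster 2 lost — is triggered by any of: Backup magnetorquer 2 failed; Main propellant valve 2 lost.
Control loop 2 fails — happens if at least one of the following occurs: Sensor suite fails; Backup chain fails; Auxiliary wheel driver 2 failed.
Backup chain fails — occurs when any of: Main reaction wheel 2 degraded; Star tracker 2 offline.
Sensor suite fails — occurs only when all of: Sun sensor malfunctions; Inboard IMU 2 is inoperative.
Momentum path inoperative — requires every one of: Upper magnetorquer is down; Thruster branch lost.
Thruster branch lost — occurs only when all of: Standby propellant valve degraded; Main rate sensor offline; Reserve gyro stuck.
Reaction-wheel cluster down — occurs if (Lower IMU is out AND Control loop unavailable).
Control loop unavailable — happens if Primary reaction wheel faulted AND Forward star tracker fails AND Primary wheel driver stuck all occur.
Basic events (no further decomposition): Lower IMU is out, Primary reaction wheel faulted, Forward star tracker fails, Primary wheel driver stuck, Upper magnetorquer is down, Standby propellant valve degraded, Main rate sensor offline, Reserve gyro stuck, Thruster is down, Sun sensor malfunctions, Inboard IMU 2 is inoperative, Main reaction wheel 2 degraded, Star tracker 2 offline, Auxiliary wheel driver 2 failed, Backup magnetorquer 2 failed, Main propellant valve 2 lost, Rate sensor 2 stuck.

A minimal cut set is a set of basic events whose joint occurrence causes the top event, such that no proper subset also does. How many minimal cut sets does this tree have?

10

Control loop unavailable [AND]: one cut set from each child combined → 1 × 1 × 1 = 1 cut set(s).
Reaction-wheel cluster down [AND]: one cut set from each child combined → 1 × 1 = 1 cut set(s).
Thruster branch lost [AND]: one cut set from each child combined → 1 × 1 × 1 = 1 cut set(s).
Momentum path inoperative [AND]: one cut set from each child combined → 1 × 1 = 1 cut set(s).
Sensor suite fails [AND]: one cut set from each child combined → 1 × 1 = 1 cut set(s).
Backup chain fails [OR]: union of children's cut sets → 2 cut set(s).
Control loop 2 fails [OR]: union of children's cut sets → 4 cut set(s).
Reaction-wheel cluster 2 lost [OR]: union of children's cut sets → 2 cut set(s).
Thruster branch 2 lost [AND]: one cut set from each child combined → 1 × 4 × 2 × 1 = 8 cut set(s).
Spacecraft attitude control lost [OR]: union of children's cut sets → 10 cut set(s).
Minimal cut sets: {Forward star tracker fails, Lower IMU is out, Primary reaction wheel faulted, Primary wheel driver stuck}; {Main rate sensor offline, Reserve gyro stuck, Standby propellant valve degraded, Upper magnetorquer is down}; {Backup magnetorquer 2 failed, Inboard IMU 2 is inoperative, Rate sensor 2 stuck, Sun sensor malfunctions, Thruster is down}; {Inboard IMU 2 is inoperative, Main propellant valve 2 lost, Rate sensor 2 stuck, Sun sensor malfunctions, Thruster is down}; {Backup magnetorquer 2 failed, Main reaction wheel 2 degraded, Rate sensor 2 stuck, Thruster is down}; {Main propellant valve 2 lost, Main reaction wheel 2 degraded, Rate sensor 2 stuck, Thruster is down}; {Backup magnetorquer 2 failed, Rate sensor 2 stuck, Star tracker 2 offline, Thruster is down}; {Main propellant valve 2 lost, Rate sensor 2 stuck, Star tracker 2 offline, Thruster is down}; {Auxiliary wheel driver 2 failed, Backup magnetorquer 2 failed, Rate sensor 2 stuck, Thruster is down}; {Auxiliary wheel driver 2 failed, Main propellant valve 2 lost, Rate sensor 2 stuck, Thruster is down}.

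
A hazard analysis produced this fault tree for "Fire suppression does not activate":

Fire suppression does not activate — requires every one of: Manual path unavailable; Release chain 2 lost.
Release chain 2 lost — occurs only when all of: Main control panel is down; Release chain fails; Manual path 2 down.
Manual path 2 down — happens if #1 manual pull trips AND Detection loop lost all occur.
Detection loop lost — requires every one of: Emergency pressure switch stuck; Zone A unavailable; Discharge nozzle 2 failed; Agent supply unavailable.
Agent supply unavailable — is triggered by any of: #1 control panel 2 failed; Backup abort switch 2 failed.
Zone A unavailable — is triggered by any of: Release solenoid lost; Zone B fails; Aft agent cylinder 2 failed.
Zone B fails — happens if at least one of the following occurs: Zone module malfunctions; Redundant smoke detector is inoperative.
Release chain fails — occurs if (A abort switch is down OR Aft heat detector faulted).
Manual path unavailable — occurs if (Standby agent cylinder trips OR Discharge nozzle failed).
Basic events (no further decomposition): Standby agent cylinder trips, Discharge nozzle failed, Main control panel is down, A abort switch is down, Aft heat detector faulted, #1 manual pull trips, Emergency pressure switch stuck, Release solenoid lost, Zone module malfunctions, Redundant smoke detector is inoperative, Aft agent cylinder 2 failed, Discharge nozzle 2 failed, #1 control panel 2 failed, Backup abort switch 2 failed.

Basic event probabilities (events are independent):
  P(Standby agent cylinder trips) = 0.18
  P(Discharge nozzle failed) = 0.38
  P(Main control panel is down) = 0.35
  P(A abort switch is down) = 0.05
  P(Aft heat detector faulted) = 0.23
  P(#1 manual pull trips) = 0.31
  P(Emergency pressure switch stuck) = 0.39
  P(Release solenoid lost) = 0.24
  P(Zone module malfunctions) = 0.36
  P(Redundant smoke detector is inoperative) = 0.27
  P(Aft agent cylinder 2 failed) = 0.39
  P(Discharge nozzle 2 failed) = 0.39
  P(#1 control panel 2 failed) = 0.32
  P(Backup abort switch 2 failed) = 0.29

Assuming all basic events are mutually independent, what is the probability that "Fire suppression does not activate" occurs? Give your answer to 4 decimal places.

0.0009

P(Manual path unavailable) [OR] = 1 − (1−0.18) × (1−0.38) = 0.491600
P(Release chain fails) [OR] = 1 − (1−0.05) × (1−0.23) = 0.268500
P(Zone B fails) [OR] = 1 − (1−0.36) × (1−0.27) = 0.532800
P(Zone A unavailable) [OR] = 1 − (1−0.24) × (1−0.532800) × (1−0.39) = 0.783406
P(Agent supply unavailable) [OR] = 1 − (1−0.32) × (1−0.29) = 0.517200
P(Detection loop lost) [AND] = 0.39 × 0.783406 × 0.39 × 0.517200 = 0.061628
P(Manual path 2 down) [AND] = 0.31 × 0.061628 = 0.019105
P(Release chain 2 lost) [AND] = 0.35 × 0.268500 × 0.019105 = 0.001795
P(Fire suppression does not activate) [AND] = 0.491600 × 0.001795 = 0.000882
Rounded to 4 decimal places: P(Fire suppression does not activate) ≈ 0.0009.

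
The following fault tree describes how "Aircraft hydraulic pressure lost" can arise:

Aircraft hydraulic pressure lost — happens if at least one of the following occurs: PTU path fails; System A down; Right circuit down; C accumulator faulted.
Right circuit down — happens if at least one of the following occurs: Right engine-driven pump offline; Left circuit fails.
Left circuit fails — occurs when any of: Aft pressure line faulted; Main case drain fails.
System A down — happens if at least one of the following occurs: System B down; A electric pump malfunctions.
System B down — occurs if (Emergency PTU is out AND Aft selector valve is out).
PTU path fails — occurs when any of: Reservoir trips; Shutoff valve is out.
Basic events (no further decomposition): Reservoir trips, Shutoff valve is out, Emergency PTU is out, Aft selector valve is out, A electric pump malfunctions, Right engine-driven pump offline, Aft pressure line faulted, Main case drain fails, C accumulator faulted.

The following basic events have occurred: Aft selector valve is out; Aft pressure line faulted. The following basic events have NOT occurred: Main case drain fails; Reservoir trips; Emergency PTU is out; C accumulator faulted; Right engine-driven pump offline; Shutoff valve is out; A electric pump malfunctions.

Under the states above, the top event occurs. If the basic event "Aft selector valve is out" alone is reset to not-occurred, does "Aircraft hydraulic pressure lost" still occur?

Counterfactual: set "Aft selector valve is out" to not occurred.
PTU path fails [OR]: Reservoir trips=not, Shutoff valve is out=not → no input occurs → does not occur.
System B down [AND]: Emergency PTU is out=not, Aft selector valve is out=not → not all inputs occur → does not occur.
System A down [OR]: System B down=not, A electric pump malfunctions=not → no input occurs → does not occur.
Left circuit fails [OR]: Aft pressure line faulted=occurs, Main case drain fails=not → at least one input occurs → occurs.
Right circuit down [OR]: Right engine-driven pump offline=not, Left circuit fails=occurs → at least one input occurs → occurs.
Aircraft hydraulic pressure lost [OR]: PTU path fails=not, System A down=not, Right circuit down=occurs, C accumulator faulted=not → at least one input occurs → occurs.

Yes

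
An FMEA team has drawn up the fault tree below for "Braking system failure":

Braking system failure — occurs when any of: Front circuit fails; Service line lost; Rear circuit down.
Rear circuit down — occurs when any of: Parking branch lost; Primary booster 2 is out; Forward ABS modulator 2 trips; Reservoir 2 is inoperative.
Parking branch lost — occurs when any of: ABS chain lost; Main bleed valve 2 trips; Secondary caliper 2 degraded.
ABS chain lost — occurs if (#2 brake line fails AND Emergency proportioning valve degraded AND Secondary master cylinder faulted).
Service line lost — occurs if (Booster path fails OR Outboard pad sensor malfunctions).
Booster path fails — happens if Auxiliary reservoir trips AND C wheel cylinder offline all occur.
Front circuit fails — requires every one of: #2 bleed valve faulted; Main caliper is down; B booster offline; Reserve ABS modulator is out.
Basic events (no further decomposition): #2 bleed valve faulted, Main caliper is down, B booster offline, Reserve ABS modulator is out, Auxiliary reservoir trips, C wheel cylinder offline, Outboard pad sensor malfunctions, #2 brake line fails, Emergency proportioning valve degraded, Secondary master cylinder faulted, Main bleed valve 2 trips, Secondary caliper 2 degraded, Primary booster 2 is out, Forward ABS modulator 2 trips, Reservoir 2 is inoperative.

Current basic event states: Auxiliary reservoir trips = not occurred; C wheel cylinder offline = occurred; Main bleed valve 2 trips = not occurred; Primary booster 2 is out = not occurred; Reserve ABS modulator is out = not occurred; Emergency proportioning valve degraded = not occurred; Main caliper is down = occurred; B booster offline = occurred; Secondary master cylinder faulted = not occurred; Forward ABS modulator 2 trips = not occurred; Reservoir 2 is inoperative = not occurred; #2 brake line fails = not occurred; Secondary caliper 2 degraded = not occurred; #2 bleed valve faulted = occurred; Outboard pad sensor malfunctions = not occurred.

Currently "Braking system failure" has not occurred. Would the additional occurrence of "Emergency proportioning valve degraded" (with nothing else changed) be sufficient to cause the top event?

No

Counterfactual: set "Emergency proportioning valve degraded" to occurred.
Front circuit fails [AND]: #2 bleed valve faulted=occurs, Main caliper is down=occurs, B booster offline=occurs, Reserve ABS modulator is out=not → not all inputs occur → does not occur.
Booster path fails [AND]: Auxiliary reservoir trips=not, C wheel cylinder offline=occurs → not all inputs occur → does not occur.
Service line lost [OR]: Booster path fails=not, Outboard pad sensor malfunctions=not → no input occurs → does not occur.
ABS chain lost [AND]: #2 brake line fails=not, Emergency proportioning valve degraded=occurs, Secondary master cylinder faulted=not → not all inputs occur → does not occur.
Parking branch lost [OR]: ABS chain lost=not, Main bleed valve 2 trips=not, Secondary caliper 2 degraded=not → no input occurs → does not occur.
Rear circuit down [OR]: Parking branch lost=not, Primary booster 2 is out=not, Forward ABS modulator 2 trips=not, Reservoir 2 is inoperative=not → no input occurs → does not occur.
Braking system failure [OR]: Front circuit fails=not, Service line lost=not, Rear circuit down=not → no input occurs → does not occur.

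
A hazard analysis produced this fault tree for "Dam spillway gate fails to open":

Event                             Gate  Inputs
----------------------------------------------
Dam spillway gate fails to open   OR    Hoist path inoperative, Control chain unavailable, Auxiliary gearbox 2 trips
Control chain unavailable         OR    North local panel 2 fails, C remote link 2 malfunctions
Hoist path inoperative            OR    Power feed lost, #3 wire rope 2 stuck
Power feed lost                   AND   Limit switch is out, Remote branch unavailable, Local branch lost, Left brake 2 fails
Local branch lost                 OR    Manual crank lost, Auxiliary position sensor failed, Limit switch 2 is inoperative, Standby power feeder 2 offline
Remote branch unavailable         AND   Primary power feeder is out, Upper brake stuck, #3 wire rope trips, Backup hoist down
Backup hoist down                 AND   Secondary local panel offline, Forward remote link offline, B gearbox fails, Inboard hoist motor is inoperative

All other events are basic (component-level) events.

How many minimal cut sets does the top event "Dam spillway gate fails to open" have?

8

Backup hoist down [AND]: one cut set from each child combined → 1 × 1 × 1 × 1 = 1 cut set(s).
Remote branch unavailable [AND]: one cut set from each child combined → 1 × 1 × 1 × 1 = 1 cut set(s).
Local branch lost [OR]: union of children's cut sets → 4 cut set(s).
Power feed lost [AND]: one cut set from each child combined → 1 × 1 × 4 × 1 = 4 cut set(s).
Hoist path inoperative [OR]: union of children's cut sets → 5 cut set(s).
Control chain unavailable [OR]: union of children's cut sets → 2 cut set(s).
Dam spillway gate fails to open [OR]: union of children's cut sets → 8 cut set(s).
Minimal cut sets: {#3 wire rope trips, B gearbox fails, Forward remote link offline, Inboard hoist motor is inoperative, Left brake 2 fails, Limit switch is out, Manual crank lost, Primary power feeder is out, Secondary local panel offline, Upper brake stuck}; {#3 wire rope trips, Auxiliary position sensor failed, B gearbox fails, Forward remote link offline, Inboard hoist motor is inoperative, Left brake 2 fails, Limit switch is out, Primary power feeder is out, Secondary local panel offline, Upper brake stuck}; {#3 wire rope trips, B gearbox fails, Forward remote link offline, Inboard hoist motor is inoperative, Left brake 2 fails, Limit switch 2 is inoperative, Limit switch is out, Primary power feeder is out, Secondary local panel offline, Upper brake stuck}; {#3 wire rope trips, B gearbox fails, Forward remote link offline, Inboard hoist motor is inoperative, Left brake 2 fails, Limit switch is out, Primary power feeder is out, Secondary local panel offline, Standby power feeder 2 offline, Upper brake stuck}; {#3 wire rope 2 stuck}; {North local panel 2 fails}; {C remote link 2 malfunctions}; {Auxiliary gearbox 2 trips}.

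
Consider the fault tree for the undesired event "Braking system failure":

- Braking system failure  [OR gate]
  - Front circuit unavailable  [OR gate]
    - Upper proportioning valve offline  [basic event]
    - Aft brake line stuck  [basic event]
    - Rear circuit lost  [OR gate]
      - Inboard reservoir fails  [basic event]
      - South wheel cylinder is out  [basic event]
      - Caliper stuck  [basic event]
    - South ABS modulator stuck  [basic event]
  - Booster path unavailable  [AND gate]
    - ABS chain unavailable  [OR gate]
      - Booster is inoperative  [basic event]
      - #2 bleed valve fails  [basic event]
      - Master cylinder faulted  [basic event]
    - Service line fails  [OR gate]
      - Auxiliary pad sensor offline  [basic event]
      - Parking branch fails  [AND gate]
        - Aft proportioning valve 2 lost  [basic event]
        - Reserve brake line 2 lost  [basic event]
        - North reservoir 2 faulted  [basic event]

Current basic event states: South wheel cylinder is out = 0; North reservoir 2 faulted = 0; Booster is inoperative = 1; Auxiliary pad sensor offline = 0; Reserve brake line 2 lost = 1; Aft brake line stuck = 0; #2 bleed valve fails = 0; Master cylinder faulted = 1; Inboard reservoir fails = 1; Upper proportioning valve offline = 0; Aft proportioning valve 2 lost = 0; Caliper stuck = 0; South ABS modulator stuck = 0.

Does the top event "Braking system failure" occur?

Yes

Rear circuit lost [OR]: Inboard reservoir fails=occurs, South wheel cylinder is out=not, Caliper stuck=not → at least one input occurs → occurs.
Front circuit unavailable [OR]: Upper proportioning valve offline=not, Aft brake line stuck=not, Rear circuit lost=occurs, South ABS modulator stuck=not → at least one input occurs → occurs.
ABS chain unavailable [OR]: Booster is inoperative=occurs, #2 bleed valve fails=not, Master cylinder faulted=occurs → at least one input occurs → occurs.
Parking branch fails [AND]: Aft proportioning valve 2 lost=not, Reserve brake line 2 lost=occurs, North reservoir 2 faulted=not → not all inputs occur → does not occur.
Service line fails [OR]: Auxiliary pad sensor offline=not, Parking branch fails=not → no input occurs → does not occur.
Booster path unavailable [AND]: ABS chain unavailable=occurs, Service line fails=not → not all inputs occur → does not occur.
Braking system failure [OR]: Front circuit unavailable=occurs, Booster path unavailable=not → at least one input occurs → occurs.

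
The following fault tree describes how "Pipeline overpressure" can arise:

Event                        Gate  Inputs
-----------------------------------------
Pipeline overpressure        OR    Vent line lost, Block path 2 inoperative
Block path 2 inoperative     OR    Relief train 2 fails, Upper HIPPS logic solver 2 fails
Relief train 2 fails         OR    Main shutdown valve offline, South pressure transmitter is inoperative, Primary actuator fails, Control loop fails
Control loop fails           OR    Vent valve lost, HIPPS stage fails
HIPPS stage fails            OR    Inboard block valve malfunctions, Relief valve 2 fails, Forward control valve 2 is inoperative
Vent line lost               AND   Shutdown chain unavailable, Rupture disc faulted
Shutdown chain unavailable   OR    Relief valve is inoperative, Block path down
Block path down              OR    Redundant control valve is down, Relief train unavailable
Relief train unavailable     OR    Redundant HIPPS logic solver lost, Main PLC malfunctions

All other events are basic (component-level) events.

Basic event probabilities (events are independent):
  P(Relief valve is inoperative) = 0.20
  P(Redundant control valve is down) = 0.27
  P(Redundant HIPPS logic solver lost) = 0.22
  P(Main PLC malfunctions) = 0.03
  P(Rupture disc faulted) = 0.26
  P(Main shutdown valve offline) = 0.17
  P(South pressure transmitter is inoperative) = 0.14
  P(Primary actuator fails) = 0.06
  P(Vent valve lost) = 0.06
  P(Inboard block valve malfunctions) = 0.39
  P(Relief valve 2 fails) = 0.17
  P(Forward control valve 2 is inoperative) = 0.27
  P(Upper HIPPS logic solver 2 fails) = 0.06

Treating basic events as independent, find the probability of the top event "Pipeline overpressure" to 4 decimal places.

0.8127

P(Relief train unavailable) [OR] = 1 − (1−0.22) × (1−0.03) = 0.243400
P(Block path down) [OR] = 1 − (1−0.27) × (1−0.243400) = 0.447682
P(Shutdown chain unavailable) [OR] = 1 − (1−0.20) × (1−0.447682) = 0.558146
P(Vent line lost) [AND] = 0.558146 × 0.26 = 0.145118
P(HIPPS stage fails) [OR] = 1 − (1−0.39) × (1−0.17) × (1−0.27) = 0.630401
P(Control loop fails) [OR] = 1 − (1−0.06) × (1−0.630401) = 0.652577
P(Relief train 2 fails) [OR] = 1 − (1−0.17) × (1−0.14) × (1−0.06) × (1−0.652577) = 0.766889
P(Block path 2 inoperative) [OR] = 1 − (1−0.766889) × (1−0.06) = 0.780876
P(Pipeline overpressure) [OR] = 1 − (1−0.145118) × (1−0.780876) = 0.812675
Rounded to 4 decimal places: P(Pipeline overpressure) ≈ 0.8127.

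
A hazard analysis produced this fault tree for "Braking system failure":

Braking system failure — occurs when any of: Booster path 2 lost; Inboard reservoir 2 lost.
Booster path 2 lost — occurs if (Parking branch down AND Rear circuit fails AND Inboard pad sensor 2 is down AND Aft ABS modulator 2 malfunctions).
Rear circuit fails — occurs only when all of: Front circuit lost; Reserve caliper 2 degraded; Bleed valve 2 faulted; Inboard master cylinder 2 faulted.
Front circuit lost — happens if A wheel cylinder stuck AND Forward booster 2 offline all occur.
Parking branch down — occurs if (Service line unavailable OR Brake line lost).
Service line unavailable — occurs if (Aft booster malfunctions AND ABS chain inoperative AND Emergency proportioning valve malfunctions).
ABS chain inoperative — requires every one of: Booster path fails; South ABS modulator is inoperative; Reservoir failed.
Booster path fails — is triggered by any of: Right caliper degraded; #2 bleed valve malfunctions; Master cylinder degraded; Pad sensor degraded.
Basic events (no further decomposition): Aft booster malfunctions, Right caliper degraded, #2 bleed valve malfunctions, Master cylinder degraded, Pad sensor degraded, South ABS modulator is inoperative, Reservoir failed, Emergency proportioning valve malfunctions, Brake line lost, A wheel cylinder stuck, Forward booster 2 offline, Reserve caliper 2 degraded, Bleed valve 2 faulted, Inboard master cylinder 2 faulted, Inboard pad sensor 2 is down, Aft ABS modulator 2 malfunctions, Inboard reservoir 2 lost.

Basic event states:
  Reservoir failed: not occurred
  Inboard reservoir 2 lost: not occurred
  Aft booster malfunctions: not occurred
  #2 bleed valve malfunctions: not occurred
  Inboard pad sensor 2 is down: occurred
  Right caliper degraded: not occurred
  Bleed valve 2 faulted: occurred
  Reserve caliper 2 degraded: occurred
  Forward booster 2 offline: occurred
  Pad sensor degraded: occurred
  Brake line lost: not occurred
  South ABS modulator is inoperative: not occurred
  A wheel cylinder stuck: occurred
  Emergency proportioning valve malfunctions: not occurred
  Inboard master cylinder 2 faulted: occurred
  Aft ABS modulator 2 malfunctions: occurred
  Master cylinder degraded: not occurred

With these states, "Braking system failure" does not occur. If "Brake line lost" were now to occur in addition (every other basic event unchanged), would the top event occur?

Counterfactual: set "Brake line lost" to occurred.
Booster path fails [OR]: Right caliper degraded=not, #2 bleed valve malfunctions=not, Master cylinder degraded=not, Pad sensor degraded=occurs → at least one input occurs → occurs.
ABS chain inoperative [AND]: Booster path fails=occurs, South ABS modulator is inoperative=not, Reservoir failed=not → not all inputs occur → does not occur.
Service line unavailable [AND]: Aft booster malfunctions=not, ABS chain inoperative=not, Emergency proportioning valve malfunctions=not → not all inputs occur → does not occur.
Parking branch down [OR]: Service line unavailable=not, Brake line lost=occurs → at least one input occurs → occurs.
Front circuit lost [AND]: A wheel cylinder stuck=occurs, Forward booster 2 offline=occurs → all inputs occur → occurs.
Rear circuit fails [AND]: Front circuit lost=occurs, Reserve caliper 2 degraded=occurs, Bleed valve 2 faulted=occurs, Inboard master cylinder 2 faulted=occurs → all inputs occur → occurs.
Booster path 2 lost [AND]: Parking branch down=occurs, Rear circuit fails=occurs, Inboard pad sensor 2 is down=occurs, Aft ABS modulator 2 malfunctions=occurs → all inputs occur → occurs.
Braking system failure [OR]: Booster path 2 lost=occurs, Inboard reservoir 2 lost=not → at least one input occurs → occurs.

Yes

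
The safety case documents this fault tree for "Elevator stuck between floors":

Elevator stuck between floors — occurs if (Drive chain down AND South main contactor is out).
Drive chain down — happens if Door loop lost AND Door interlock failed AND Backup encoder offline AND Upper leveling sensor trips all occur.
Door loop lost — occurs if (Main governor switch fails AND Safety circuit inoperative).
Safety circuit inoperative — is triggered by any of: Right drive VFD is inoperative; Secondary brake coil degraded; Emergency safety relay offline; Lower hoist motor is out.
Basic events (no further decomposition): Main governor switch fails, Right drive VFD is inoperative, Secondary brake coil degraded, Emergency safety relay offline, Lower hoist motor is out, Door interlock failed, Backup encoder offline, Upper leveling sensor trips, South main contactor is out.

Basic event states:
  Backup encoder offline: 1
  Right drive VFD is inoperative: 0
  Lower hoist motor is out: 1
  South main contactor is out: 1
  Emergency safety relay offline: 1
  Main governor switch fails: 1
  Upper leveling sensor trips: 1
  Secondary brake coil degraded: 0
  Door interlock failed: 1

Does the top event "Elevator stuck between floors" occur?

Safety circuit inoperative [OR]: Right drive VFD is inoperative=not, Secondary brake coil degraded=not, Emergency safety relay offline=occurs, Lower hoist motor is out=occurs → at least one input occurs → occurs.
Door loop lost [AND]: Main governor switch fails=occurs, Safety circuit inoperative=occurs → all inputs occur → occurs.
Drive chain down [AND]: Door loop lost=occurs, Door interlock failed=occurs, Backup encoder offline=occurs, Upper leveling sensor trips=occurs → all inputs occur → occurs.
Elevator stuck between floors [AND]: Drive chain down=occurs, South main contactor is out=occurs → all inputs occur → occurs.

Yes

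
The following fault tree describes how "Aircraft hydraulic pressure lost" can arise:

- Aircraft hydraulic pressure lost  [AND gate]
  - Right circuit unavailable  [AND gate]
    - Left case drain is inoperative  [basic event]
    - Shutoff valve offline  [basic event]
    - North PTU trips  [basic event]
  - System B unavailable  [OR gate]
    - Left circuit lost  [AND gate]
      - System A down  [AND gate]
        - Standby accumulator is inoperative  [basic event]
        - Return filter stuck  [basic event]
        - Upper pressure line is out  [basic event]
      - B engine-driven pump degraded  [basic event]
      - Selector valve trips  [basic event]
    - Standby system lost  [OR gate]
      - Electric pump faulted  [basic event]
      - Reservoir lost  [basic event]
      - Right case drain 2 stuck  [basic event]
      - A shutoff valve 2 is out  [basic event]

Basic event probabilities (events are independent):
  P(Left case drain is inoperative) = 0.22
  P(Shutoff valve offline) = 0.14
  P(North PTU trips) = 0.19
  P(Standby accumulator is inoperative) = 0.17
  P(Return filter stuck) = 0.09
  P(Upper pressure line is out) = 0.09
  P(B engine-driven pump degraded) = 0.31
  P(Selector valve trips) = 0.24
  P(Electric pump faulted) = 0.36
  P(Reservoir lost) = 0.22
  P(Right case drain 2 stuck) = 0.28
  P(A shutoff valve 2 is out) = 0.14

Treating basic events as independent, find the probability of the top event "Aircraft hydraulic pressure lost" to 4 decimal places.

P(Right circuit unavailable) [AND] = 0.22 × 0.14 × 0.19 = 0.005852
P(System A down) [AND] = 0.17 × 0.09 × 0.09 = 0.001377
P(Left circuit lost) [AND] = 0.001377 × 0.31 × 0.24 = 0.000102
P(Standby system lost) [OR] = 1 − (1−0.36) × (1−0.22) × (1−0.28) × (1−0.14) = 0.690895
P(System B unavailable) [OR] = 1 − (1−0.000102) × (1−0.690895) = 0.690927
P(Aircraft hydraulic pressure lost) [AND] = 0.005852 × 0.690927 = 0.004043
Rounded to 4 decimal places: P(Aircraft hydraulic pressure lost) ≈ 0.0040.

0.0040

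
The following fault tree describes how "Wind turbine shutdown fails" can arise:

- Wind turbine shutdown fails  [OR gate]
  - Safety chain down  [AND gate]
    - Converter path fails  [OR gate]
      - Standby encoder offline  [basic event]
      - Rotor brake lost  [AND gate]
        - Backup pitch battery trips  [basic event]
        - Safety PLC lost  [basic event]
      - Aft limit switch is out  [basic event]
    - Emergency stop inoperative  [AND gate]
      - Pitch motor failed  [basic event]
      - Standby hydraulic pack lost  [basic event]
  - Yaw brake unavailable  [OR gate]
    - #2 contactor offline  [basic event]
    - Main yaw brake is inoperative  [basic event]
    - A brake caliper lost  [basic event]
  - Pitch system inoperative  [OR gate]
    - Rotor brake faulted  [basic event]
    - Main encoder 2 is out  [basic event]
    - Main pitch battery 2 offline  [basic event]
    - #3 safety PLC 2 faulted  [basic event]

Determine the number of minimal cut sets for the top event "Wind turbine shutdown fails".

10

Rotor brake lost [AND]: one cut set from each child combined → 1 × 1 = 1 cut set(s).
Converter path fails [OR]: union of children's cut sets → 3 cut set(s).
Emergency stop inoperative [AND]: one cut set from each child combined → 1 × 1 = 1 cut set(s).
Safety chain down [AND]: one cut set from each child combined → 3 × 1 = 3 cut set(s).
Yaw brake unavailable [OR]: union of children's cut sets → 3 cut set(s).
Pitch system inoperative [OR]: union of children's cut sets → 4 cut set(s).
Wind turbine shutdown fails [OR]: union of children's cut sets → 10 cut set(s).
Minimal cut sets: {Pitch motor failed, Standby encoder offline, Standby hydraulic pack lost}; {Backup pitch battery trips, Pitch motor failed, Safety PLC lost, Standby hydraulic pack lost}; {Aft limit switch is out, Pitch motor failed, Standby hydraulic pack lost}; {#2 contactor offline}; {Main yaw brake is inoperative}; {A brake caliper lost}; {Rotor brake faulted}; {Main encoder 2 is out}; {Main pitch battery 2 offline}; {#3 safety PLC 2 faulted}.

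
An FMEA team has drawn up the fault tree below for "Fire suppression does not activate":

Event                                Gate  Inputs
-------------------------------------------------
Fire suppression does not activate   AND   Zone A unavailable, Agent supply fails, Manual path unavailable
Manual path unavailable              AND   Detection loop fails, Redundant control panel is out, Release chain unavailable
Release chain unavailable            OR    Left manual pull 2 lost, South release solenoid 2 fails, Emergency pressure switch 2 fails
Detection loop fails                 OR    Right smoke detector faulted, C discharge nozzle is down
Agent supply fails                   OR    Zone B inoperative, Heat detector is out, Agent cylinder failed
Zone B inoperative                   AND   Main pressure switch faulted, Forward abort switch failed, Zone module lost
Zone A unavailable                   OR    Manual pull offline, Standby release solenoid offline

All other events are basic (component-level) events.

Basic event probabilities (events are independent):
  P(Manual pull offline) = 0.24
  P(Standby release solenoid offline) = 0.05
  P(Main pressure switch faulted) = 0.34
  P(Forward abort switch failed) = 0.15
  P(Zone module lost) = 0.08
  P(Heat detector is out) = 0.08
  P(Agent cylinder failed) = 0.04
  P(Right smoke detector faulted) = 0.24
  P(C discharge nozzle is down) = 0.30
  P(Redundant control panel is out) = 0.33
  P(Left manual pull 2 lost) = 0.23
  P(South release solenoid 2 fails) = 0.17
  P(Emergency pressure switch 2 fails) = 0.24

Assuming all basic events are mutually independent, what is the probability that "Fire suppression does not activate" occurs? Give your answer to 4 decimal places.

P(Zone A unavailable) [OR] = 1 − (1−0.24) × (1−0.05) = 0.278000
P(Zone B inoperative) [AND] = 0.34 × 0.15 × 0.08 = 0.004080
P(Agent supply fails) [OR] = 1 − (1−0.004080) × (1−0.08) × (1−0.04) = 0.120403
P(Detection loop fails) [OR] = 1 − (1−0.24) × (1−0.30) = 0.468000
P(Release chain unavailable) [OR] = 1 − (1−0.23) × (1−0.17) × (1−0.24) = 0.514284
P(Manual path unavailable) [AND] = 0.468000 × 0.33 × 0.514284 = 0.079426
P(Fire suppression does not activate) [AND] = 0.278000 × 0.120403 × 0.079426 = 0.002659
Rounded to 4 decimal places: P(Fire suppression does not activate) ≈ 0.0027.

0.0027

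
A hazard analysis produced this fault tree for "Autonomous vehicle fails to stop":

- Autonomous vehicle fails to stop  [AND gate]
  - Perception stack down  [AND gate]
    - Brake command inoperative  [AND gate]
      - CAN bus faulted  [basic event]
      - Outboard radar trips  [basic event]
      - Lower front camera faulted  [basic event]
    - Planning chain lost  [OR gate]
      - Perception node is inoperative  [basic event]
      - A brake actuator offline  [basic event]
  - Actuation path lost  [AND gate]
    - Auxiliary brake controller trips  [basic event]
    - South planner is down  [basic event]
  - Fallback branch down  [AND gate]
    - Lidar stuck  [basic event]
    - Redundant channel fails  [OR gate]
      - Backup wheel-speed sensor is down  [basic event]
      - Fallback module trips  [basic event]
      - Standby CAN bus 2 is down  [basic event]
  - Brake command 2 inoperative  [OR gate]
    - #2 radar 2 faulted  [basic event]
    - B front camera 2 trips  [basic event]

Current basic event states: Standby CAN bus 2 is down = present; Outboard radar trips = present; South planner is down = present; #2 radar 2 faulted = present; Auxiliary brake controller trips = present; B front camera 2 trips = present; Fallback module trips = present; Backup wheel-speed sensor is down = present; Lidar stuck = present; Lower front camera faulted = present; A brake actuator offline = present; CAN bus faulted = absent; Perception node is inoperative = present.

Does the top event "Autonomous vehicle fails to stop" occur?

No

Brake command inoperative [AND]: CAN bus faulted=not, Outboard radar trips=occurs, Lower front camera faulted=occurs → not all inputs occur → does not occur.
Planning chain lost [OR]: Perception node is inoperative=occurs, A brake actuator offline=occurs → at least one input occurs → occurs.
Perception stack down [AND]: Brake command inoperative=not, Planning chain lost=occurs → not all inputs occur → does not occur.
Actuation path lost [AND]: Auxiliary brake controller trips=occurs, South planner is down=occurs → all inputs occur → occurs.
Redundant channel fails [OR]: Backup wheel-speed sensor is down=occurs, Fallback module trips=occurs, Standby CAN bus 2 is down=occurs → at least one input occurs → occurs.
Fallback branch down [AND]: Lidar stuck=occurs, Redundant channel fails=occurs → all inputs occur → occurs.
Brake command 2 inoperative [OR]: #2 radar 2 faulted=occurs, B front camera 2 trips=occurs → at least one input occurs → occurs.
Autonomous vehicle fails to stop [AND]: Perception stack down=not, Actuation path lost=occurs, Fallback branch down=occurs, Brake command 2 inoperative=occurs → not all inputs occur → does not occur.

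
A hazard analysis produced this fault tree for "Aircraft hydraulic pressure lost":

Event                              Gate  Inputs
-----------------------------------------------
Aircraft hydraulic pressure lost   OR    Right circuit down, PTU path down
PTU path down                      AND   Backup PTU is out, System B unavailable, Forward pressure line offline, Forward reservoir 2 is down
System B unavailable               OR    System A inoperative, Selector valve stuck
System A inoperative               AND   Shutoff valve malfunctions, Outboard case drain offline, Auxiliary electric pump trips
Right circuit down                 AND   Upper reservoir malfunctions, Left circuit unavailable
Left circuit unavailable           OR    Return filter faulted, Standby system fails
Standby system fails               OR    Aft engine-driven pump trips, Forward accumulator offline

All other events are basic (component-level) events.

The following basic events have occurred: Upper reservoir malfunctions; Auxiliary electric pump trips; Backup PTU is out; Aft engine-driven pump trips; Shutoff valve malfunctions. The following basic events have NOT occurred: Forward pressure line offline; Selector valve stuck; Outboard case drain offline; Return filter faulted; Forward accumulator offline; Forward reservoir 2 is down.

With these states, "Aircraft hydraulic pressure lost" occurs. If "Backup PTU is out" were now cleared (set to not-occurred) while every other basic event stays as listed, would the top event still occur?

Yes

Counterfactual: set "Backup PTU is out" to not occurred.
Standby system fails [OR]: Aft engine-driven pump trips=occurs, Forward accumulator offline=not → at least one input occurs → occurs.
Left circuit unavailable [OR]: Return filter faulted=not, Standby system fails=occurs → at least one input occurs → occurs.
Right circuit down [AND]: Upper reservoir malfunctions=occurs, Left circuit unavailable=occurs → all inputs occur → occurs.
System A inoperative [AND]: Shutoff valve malfunctions=occurs, Outboard case drain offline=not, Auxiliary electric pump trips=occurs → not all inputs occur → does not occur.
System B unavailable [OR]: System A inoperative=not, Selector valve stuck=not → no input occurs → does not occur.
PTU path down [AND]: Backup PTU is out=not, System B unavailable=not, Forward pressure line offline=not, Forward reservoir 2 is down=not → not all inputs occur → does not occur.
Aircraft hydraulic pressure lost [OR]: Right circuit down=occurs, PTU path down=not → at least one input occurs → occurs.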